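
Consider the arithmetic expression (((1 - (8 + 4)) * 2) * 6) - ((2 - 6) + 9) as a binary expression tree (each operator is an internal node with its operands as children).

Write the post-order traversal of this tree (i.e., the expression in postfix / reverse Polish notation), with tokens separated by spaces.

1 8 4 + - 2 * 6 * 2 6 - 9 + -

Post-order on an expression tree gives postfix notation: for each operator, emit left operand, right operand, then the operator.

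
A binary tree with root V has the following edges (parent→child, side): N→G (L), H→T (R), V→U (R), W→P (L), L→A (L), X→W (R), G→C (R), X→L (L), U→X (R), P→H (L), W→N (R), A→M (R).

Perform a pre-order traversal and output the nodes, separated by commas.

Pre-order visits the node, then its left subtree, then its right subtree.
Visit V.
At V: no left child.
At V: go right to U.
  Visit U.
  At U: no left child.
  At U: go right to X.
    Visit X.
    At X: go left to L.
      Visit L.
      At L: go left to A.
        Visit A.
        At A: no left child.
        At A: go right to M.
          M is a leaf — visit M.
      At L: no right child.
    At X: go right to W.
      Visit W.
      At W: go left to P.
        Visit P.
        At P: go left to H.
          Visit H.
          At H: no left child.
          At H: go right to T.
            T is a leaf — visit T.
        At P: no right child.
      At W: go right to N.
        Visit N.
        At N: go left to G.
          Visit G.
          At G: no left child.
          At G: go right to C.
            C is a leaf — visit C.
        At N: no right child.

V, U, X, L, A, M, W, P, H, T, N, G, C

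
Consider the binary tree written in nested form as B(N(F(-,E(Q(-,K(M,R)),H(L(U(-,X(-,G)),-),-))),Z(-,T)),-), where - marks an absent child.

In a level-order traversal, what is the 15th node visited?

Level-order visits nodes level by level from the root, left to right within each level.
Level 0: B
Level 1: N
Level 2: F, Z
Level 3: E, T
Level 4: Q, H
Level 5: K, L
Level 6: M, R, U
Level 7: X
Level 8: G
Full level-order sequence: B, N, F, Z, E, T, Q, H, K, L, M, R, U, X, G.

G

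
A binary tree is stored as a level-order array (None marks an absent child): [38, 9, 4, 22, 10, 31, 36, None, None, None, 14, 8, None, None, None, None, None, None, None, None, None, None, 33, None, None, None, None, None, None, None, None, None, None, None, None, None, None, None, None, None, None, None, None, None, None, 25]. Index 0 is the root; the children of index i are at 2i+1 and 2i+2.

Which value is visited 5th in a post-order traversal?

Post-order visits the left subtree, then the right subtree, then the node.
At 38: go left to 9.
  At 9: go left to 22.
    22 is a leaf — visit 22.
  At 9: go right to 10.
    At 10: no left child.
    At 10: go right to 14.
      At 14: no left child.
      At 14: go right to 33.
        At 33: go left to 25.
          25 is a leaf — visit 25.
        At 33: no right child.
        Visit 33.
      Visit 14.
    Visit 10.
  Visit 9.
At 38: go right to 4.
  At 4: go left to 31.
    At 31: go left to 8.
      8 is a leaf — visit 8.
    At 31: no right child.
    Visit 31.
  At 4: go right to 36.
    36 is a leaf — visit 36.
  Visit 4.
Visit 38.
Full post-order sequence: 22, 25, 33, 14, 10, 9, 8, 31, 36, 4, 38.

10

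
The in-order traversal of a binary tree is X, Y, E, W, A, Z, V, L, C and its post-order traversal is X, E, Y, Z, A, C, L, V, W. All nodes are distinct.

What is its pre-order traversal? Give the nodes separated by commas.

W, Y, X, E, V, A, Z, L, C

The last element of post-order is the root; it splits in-order into left and right subtrees.
Root W: left subtree has 3 nodes {X, Y, E}, right has 5 {A, Z, V, L, C}.
  Root Y: left subtree has 1 node {X}, right has 1 {E}.
  Root V: left subtree has 2 nodes {A, Z}, right has 2 {L, C}.
    Root A: left subtree has 0 nodes { }, right has 1 {Z}.
    Root L: left subtree has 0 nodes { }, right has 1 {C}.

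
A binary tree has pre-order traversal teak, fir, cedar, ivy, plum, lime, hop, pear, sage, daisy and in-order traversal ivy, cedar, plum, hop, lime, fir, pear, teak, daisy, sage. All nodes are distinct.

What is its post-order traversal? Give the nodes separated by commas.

ivy, hop, lime, plum, cedar, pear, fir, daisy, sage, teak

The first element of pre-order is the root; it splits in-order into left and right subtrees.
Root teak: left subtree has 7 nodes {ivy, cedar, plum, hop, lime, fir, pear}, right has 2 {daisy, sage}.
  Root fir: left subtree has 5 nodes {ivy, cedar, plum, hop, lime}, right has 1 {pear}.
    Root cedar: left subtree has 1 node {ivy}, right has 3 {plum, hop, lime}.
      Root plum: left subtree has 0 nodes { }, right has 2 {hop, lime}.
        Root lime: left subtree has 1 node {hop}, right has 0 { }.
  Root sage: left subtree has 1 node {daisy}, right has 0 { }.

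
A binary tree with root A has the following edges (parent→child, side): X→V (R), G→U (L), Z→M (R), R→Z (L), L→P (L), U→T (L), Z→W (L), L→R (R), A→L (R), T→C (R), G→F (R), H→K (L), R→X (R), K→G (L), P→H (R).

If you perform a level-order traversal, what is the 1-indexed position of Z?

Level-order visits nodes level by level from the root, left to right within each level.
Level 0: A
Level 1: L
Level 2: P, R
Level 3: H, Z, X
Level 4: K, W, M, V
Level 5: G
Level 6: U, F
Level 7: T
Level 8: C
Full level-order sequence: A, L, P, R, H, Z, X, K, W, M, V, G, U, F, T, C.

6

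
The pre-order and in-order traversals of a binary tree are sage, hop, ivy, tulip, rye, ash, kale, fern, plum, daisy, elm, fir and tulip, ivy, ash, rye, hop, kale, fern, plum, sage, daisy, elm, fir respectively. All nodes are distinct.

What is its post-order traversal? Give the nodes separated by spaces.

tulip ash rye ivy plum fern kale hop fir elm daisy sage

The first element of pre-order is the root; it splits in-order into left and right subtrees.
Root sage: left subtree has 8 nodes {tulip, ivy, ash, rye, hop, kale, fern, plum}, right has 3 {daisy, elm, fir}.
  Root hop: left subtree has 4 nodes {tulip, ivy, ash, rye}, right has 3 {kale, fern, plum}.
    Root ivy: left subtree has 1 node {tulip}, right has 2 {ash, rye}.
      Root rye: left subtree has 1 node {ash}, right has 0 { }.
    Root kale: left subtree has 0 nodes { }, right has 2 {fern, plum}.
      Root fern: left subtree has 0 nodes { }, right has 1 {plum}.
  Root daisy: left subtree has 0 nodes { }, right has 2 {elm, fir}.
    Root elm: left subtree has 0 nodes { }, right has 1 {fir}.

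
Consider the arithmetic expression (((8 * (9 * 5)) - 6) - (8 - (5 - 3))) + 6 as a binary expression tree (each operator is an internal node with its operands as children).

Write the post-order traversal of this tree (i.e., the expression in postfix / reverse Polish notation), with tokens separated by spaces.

8 9 5 * * 6 - 8 5 3 - - - 6 +

Post-order on an expression tree gives postfix notation: for each operator, emit left operand, right operand, then the operator.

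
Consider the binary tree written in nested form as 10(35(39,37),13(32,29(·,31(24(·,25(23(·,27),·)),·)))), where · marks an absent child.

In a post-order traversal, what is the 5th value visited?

27

Post-order visits the left subtree, then the right subtree, then the node.
At 10: go left to 35.
  At 35: go left to 39.
    39 is a leaf — visit 39.
  At 35: go right to 37.
    37 is a leaf — visit 37.
  Visit 35.
At 10: go right to 13.
  At 13: go left to 32.
    32 is a leaf — visit 32.
  At 13: go right to 29.
    At 29: no left child.
    At 29: go right to 31.
      At 31: go left to 24.
        At 24: no left child.
        At 24: go right to 25.
          At 25: go left to 23.
            At 23: no left child.
            At 23: go right to 27.
              27 is a leaf — visit 27.
            Visit 23.
          At 25: no right child.
          Visit 25.
        Visit 24.
      At 31: no right child.
      Visit 31.
    Visit 29.
  Visit 13.
Visit 10.
Full post-order sequence: 39, 37, 35, 32, 27, 23, 25, 24, 31, 29, 13, 10.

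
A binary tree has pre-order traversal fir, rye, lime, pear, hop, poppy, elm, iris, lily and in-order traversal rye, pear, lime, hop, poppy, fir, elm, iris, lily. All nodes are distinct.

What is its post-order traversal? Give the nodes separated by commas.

The first element of pre-order is the root; it splits in-order into left and right subtrees.
Root fir: left subtree has 5 nodes {rye, pear, lime, hop, poppy}, right has 3 {elm, iris, lily}.
  Root rye: left subtree has 0 nodes { }, right has 4 {pear, lime, hop, poppy}.
    Root lime: left subtree has 1 node {pear}, right has 2 {hop, poppy}.
      Root hop: left subtree has 0 nodes { }, right has 1 {poppy}.
  Root elm: left subtree has 0 nodes { }, right has 2 {iris, lily}.
    Root iris: left subtree has 0 nodes { }, right has 1 {lily}.

pear, poppy, hop, lime, rye, lily, iris, elm, fir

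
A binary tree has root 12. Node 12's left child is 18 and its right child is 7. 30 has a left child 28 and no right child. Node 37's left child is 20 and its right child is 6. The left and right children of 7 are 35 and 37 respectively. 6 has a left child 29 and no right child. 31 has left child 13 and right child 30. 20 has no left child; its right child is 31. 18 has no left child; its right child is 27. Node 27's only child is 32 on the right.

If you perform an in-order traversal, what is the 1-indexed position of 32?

3

In-order visits the left subtree, then the node, then the right subtree.
At 12: go left to 18.
  At 18: no left child.
  Visit 18.
  At 18: go right to 27.
    At 27: no left child.
    Visit 27.
    At 27: go right to 32.
      32 is a leaf — visit 32.
Visit 12.
At 12: go right to 7.
  At 7: go left to 35.
    35 is a leaf — visit 35.
  Visit 7.
  At 7: go right to 37.
    At 37: go left to 20.
      At 20: no left child.
      Visit 20.
      At 20: go right to 31.
        At 31: go left to 13.
          13 is a leaf — visit 13.
        Visit 31.
        At 31: go right to 30.
          At 30: go left to 28.
            28 is a leaf — visit 28.
          Visit 30.
          At 30: no right child.
    Visit 37.
    At 37: go right to 6.
      At 6: go left to 29.
        29 is a leaf — visit 29.
      Visit 6.
      At 6: no right child.
Full in-order sequence: 18, 27, 32, 12, 35, 7, 20, 13, 31, 28, 30, 37, 29, 6.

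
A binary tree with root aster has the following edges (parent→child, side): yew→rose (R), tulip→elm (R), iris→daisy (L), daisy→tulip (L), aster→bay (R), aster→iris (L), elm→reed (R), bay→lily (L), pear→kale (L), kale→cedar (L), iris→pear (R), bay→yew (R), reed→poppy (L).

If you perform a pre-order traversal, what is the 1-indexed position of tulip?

4

Pre-order visits the node, then its left subtree, then its right subtree.
Visit aster.
At aster: go left to iris.
  Visit iris.
  At iris: go left to daisy.
    Visit daisy.
    At daisy: go left to tulip.
      Visit tulip.
      At tulip: no left child.
      At tulip: go right to elm.
        Visit elm.
        At elm: no left child.
        At elm: go right to reed.
          Visit reed.
          At reed: go left to poppy.
            poppy is a leaf — visit poppy.
          At reed: no right child.
    At daisy: no right child.
  At iris: go right to pear.
    Visit pear.
    At pear: go left to kale.
      Visit kale.
      At kale: go left to cedar.
        cedar is a leaf — visit cedar.
      At kale: no right child.
    At pear: no right child.
At aster: go right to bay.
  Visit bay.
  At bay: go left to lily.
    lily is a leaf — visit lily.
  At bay: go right to yew.
    Visit yew.
    At yew: no left child.
    At yew: go right to rose.
      rose is a leaf — visit rose.
Full pre-order sequence: aster, iris, daisy, tulip, elm, reed, poppy, pear, kale, cedar, bay, lily, yew, rose.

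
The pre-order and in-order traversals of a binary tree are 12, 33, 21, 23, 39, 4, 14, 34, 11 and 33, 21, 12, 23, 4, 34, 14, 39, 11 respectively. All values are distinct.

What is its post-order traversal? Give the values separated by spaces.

The first element of pre-order is the root; it splits in-order into left and right subtrees.
Root 12: left subtree has 2 nodes {33, 21}, right has 6 {23, 4, 34, 14, 39, 11}.
  Root 33: left subtree has 0 nodes { }, right has 1 {21}.
  Root 23: left subtree has 0 nodes { }, right has 5 {4, 34, 14, 39, 11}.
    Root 39: left subtree has 3 nodes {4, 34, 14}, right has 1 {11}.
      Root 4: left subtree has 0 nodes { }, right has 2 {34, 14}.
        Root 14: left subtree has 1 node {34}, right has 0 { }.

21 33 34 14 4 11 39 23 12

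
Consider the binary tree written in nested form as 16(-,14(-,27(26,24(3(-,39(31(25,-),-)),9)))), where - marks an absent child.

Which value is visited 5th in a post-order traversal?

3

Post-order visits the left subtree, then the right subtree, then the node.
At 16: no left child.
At 16: go right to 14.
  At 14: no left child.
  At 14: go right to 27.
    At 27: go left to 26.
      26 is a leaf — visit 26.
    At 27: go right to 24.
      At 24: go left to 3.
        At 3: no left child.
        At 3: go right to 39.
          At 39: go left to 31.
            At 31: go left to 25.
              25 is a leaf — visit 25.
            At 31: no right child.
            Visit 31.
          At 39: no right child.
          Visit 39.
        Visit 3.
      At 24: go right to 9.
        9 is a leaf — visit 9.
      Visit 24.
    Visit 27.
  Visit 14.
Visit 16.
Full post-order sequence: 26, 25, 31, 39, 3, 9, 24, 27, 14, 16.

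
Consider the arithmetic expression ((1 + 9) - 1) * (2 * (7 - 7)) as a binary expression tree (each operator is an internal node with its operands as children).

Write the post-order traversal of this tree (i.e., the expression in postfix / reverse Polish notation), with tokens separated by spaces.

1 9 + 1 - 2 7 7 - * *

Post-order on an expression tree gives postfix notation: for each operator, emit left operand, right operand, then the operator.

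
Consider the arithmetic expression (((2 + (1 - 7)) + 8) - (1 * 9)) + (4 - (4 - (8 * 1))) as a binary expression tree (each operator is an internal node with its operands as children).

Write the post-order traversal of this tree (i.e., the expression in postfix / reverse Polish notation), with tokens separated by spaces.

Post-order on an expression tree gives postfix notation: for each operator, emit left operand, right operand, then the operator.

2 1 7 - + 8 + 1 9 * - 4 4 8 1 * - - +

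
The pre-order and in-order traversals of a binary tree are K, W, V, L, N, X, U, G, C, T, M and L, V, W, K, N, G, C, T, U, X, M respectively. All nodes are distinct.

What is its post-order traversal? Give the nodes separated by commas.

The first element of pre-order is the root; it splits in-order into left and right subtrees.
Root K: left subtree has 3 nodes {L, V, W}, right has 7 {N, G, C, T, U, X, M}.
  Root W: left subtree has 2 nodes {L, V}, right has 0 { }.
    Root V: left subtree has 1 node {L}, right has 0 { }.
  Root N: left subtree has 0 nodes { }, right has 6 {G, C, T, U, X, M}.
    Root X: left subtree has 4 nodes {G, C, T, U}, right has 1 {M}.
      Root U: left subtree has 3 nodes {G, C, T}, right has 0 { }.
        Root G: left subtree has 0 nodes { }, right has 2 {C, T}.
          Root C: left subtree has 0 nodes { }, right has 1 {T}.

L, V, W, T, C, G, U, M, X, N, K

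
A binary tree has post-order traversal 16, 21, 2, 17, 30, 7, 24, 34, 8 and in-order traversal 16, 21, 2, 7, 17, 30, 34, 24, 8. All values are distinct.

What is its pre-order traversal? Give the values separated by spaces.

8 34 7 2 21 16 30 17 24

The last element of post-order is the root; it splits in-order into left and right subtrees.
Root 8: left subtree has 8 nodes {16, 21, 2, 7, 17, 30, 34, 24}, right has 0 { }.
  Root 34: left subtree has 6 nodes {16, 21, 2, 7, 17, 30}, right has 1 {24}.
    Root 7: left subtree has 3 nodes {16, 21, 2}, right has 2 {17, 30}.
      Root 2: left subtree has 2 nodes {16, 21}, right has 0 { }.
        Root 21: left subtree has 1 node {16}, right has 0 { }.
      Root 30: left subtree has 1 node {17}, right has 0 { }.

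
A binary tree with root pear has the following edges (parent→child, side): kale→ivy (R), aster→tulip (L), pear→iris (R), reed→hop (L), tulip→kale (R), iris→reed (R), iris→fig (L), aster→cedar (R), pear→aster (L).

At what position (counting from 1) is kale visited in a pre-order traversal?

Pre-order visits the node, then its left subtree, then its right subtree.
Visit pear.
At pear: go left to aster.
  Visit aster.
  At aster: go left to tulip.
    Visit tulip.
    At tulip: no left child.
    At tulip: go right to kale.
      Visit kale.
      At kale: no left child.
      At kale: go right to ivy.
        ivy is a leaf — visit ivy.
  At aster: go right to cedar.
    cedar is a leaf — visit cedar.
At pear: go right to iris.
  Visit iris.
  At iris: go left to fig.
    fig is a leaf — visit fig.
  At iris: go right to reed.
    Visit reed.
    At reed: go left to hop.
      hop is a leaf — visit hop.
    At reed: no right child.
Full pre-order sequence: pear, aster, tulip, kale, ivy, cedar, iris, fig, reed, hop.

4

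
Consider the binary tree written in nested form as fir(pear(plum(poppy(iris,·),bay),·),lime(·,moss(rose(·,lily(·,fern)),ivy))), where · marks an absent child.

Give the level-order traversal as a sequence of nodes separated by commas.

fir, pear, lime, plum, moss, poppy, bay, rose, ivy, iris, lily, fern

Level-order visits nodes level by level from the root, left to right within each level.
Level 0: fir
Level 1: pear, lime
Level 2: plum, moss
Level 3: poppy, bay, rose, ivy
Level 4: iris, lily
Level 5: fern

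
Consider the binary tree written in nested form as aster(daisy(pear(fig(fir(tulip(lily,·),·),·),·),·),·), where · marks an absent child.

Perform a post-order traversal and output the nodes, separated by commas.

lily, tulip, fir, fig, pear, daisy, aster

Post-order visits the left subtree, then the right subtree, then the node.
At aster: go left to daisy.
  At daisy: go left to pear.
    At pear: go left to fig.
      At fig: go left to fir.
        At fir: go left to tulip.
          At tulip: go left to lily.
            lily is a leaf — visit lily.
          At tulip: no right child.
          Visit tulip.
        At fir: no right child.
        Visit fir.
      At fig: no right child.
      Visit fig.
    At pear: no right child.
    Visit pear.
  At daisy: no right child.
  Visit daisy.
At aster: no right child.
Visit aster.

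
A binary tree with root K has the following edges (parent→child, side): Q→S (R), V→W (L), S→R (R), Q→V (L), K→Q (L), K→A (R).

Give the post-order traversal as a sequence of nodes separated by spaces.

W V R S Q A K

Post-order visits the left subtree, then the right subtree, then the node.
At K: go left to Q.
  At Q: go left to V.
    At V: go left to W.
      W is a leaf — visit W.
    At V: no right child.
    Visit V.
  At Q: go right to S.
    At S: no left child.
    At S: go right to R.
      R is a leaf — visit R.
    Visit S.
  Visit Q.
At K: go right to A.
  A is a leaf — visit A.
Visit K.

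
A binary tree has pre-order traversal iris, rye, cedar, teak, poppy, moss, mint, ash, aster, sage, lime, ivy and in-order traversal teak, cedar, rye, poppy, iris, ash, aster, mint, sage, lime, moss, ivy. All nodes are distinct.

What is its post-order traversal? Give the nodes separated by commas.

teak, cedar, poppy, rye, aster, ash, lime, sage, mint, ivy, moss, iris

The first element of pre-order is the root; it splits in-order into left and right subtrees.
Root iris: left subtree has 4 nodes {teak, cedar, rye, poppy}, right has 7 {ash, aster, mint, sage, lime, moss, ivy}.
  Root rye: left subtree has 2 nodes {teak, cedar}, right has 1 {poppy}.
    Root cedar: left subtree has 1 node {teak}, right has 0 { }.
  Root moss: left subtree has 5 nodes {ash, aster, mint, sage, lime}, right has 1 {ivy}.
    Root mint: left subtree has 2 nodes {ash, aster}, right has 2 {sage, lime}.
      Root ash: left subtree has 0 nodes { }, right has 1 {aster}.
      Root sage: left subtree has 0 nodes { }, right has 1 {lime}.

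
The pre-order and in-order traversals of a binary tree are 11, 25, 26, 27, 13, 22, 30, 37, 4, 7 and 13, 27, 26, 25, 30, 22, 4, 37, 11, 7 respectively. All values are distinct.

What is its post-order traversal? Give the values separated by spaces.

The first element of pre-order is the root; it splits in-order into left and right subtrees.
Root 11: left subtree has 8 nodes {13, 27, 26, 25, 30, 22, 4, 37}, right has 1 {7}.
  Root 25: left subtree has 3 nodes {13, 27, 26}, right has 4 {30, 22, 4, 37}.
    Root 26: left subtree has 2 nodes {13, 27}, right has 0 { }.
      Root 27: left subtree has 1 node {13}, right has 0 { }.
    Root 22: left subtree has 1 node {30}, right has 2 {4, 37}.
      Root 37: left subtree has 1 node {4}, right has 0 { }.

13 27 26 30 4 37 22 25 7 11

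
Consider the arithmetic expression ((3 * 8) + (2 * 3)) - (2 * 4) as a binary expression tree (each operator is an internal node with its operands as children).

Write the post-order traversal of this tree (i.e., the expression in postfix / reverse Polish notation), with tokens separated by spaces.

Post-order on an expression tree gives postfix notation: for each operator, emit left operand, right operand, then the operator.

3 8 * 2 3 * + 2 4 * -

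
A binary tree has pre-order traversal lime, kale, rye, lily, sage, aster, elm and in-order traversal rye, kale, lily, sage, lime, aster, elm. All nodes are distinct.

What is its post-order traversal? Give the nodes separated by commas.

The first element of pre-order is the root; it splits in-order into left and right subtrees.
Root lime: left subtree has 4 nodes {rye, kale, lily, sage}, right has 2 {aster, elm}.
  Root kale: left subtree has 1 node {rye}, right has 2 {lily, sage}.
    Root lily: left subtree has 0 nodes { }, right has 1 {sage}.
  Root aster: left subtree has 0 nodes { }, right has 1 {elm}.

rye, sage, lily, kale, elm, aster, lime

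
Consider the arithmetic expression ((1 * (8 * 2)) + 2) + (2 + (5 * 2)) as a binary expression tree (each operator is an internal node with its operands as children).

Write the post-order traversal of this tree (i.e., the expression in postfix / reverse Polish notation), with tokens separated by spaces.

Post-order on an expression tree gives postfix notation: for each operator, emit left operand, right operand, then the operator.

1 8 2 * * 2 + 2 5 2 * + +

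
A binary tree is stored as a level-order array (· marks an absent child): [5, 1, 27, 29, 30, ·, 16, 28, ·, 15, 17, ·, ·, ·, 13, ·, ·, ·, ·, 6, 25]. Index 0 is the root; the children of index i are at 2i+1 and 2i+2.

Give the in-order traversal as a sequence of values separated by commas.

28, 29, 1, 6, 15, 25, 30, 17, 5, 27, 16, 13

In-order visits the left subtree, then the node, then the right subtree.
At 5: go left to 1.
  At 1: go left to 29.
    At 29: go left to 28.
      28 is a leaf — visit 28.
    Visit 29.
    At 29: no right child.
  Visit 1.
  At 1: go right to 30.
    At 30: go left to 15.
      At 15: go left to 6.
        6 is a leaf — visit 6.
      Visit 15.
      At 15: go right to 25.
        25 is a leaf — visit 25.
    Visit 30.
    At 30: go right to 17.
      17 is a leaf — visit 17.
Visit 5.
At 5: go right to 27.
  At 27: no left child.
  Visit 27.
  At 27: go right to 16.
    At 16: no left child.
    Visit 16.
    At 16: go right to 13.
      13 is a leaf — visit 13.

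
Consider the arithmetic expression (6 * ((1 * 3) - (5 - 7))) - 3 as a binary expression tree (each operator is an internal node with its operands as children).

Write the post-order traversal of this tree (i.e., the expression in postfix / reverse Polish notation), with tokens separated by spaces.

6 1 3 * 5 7 - - * 3 -

Post-order on an expression tree gives postfix notation: for each operator, emit left operand, right operand, then the operator.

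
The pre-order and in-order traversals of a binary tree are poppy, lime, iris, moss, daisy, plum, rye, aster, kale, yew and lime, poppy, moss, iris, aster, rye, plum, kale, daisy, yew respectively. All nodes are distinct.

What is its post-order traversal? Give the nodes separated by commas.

lime, moss, aster, rye, kale, plum, yew, daisy, iris, poppy

The first element of pre-order is the root; it splits in-order into left and right subtrees.
Root poppy: left subtree has 1 node {lime}, right has 8 {moss, iris, aster, rye, plum, kale, daisy, yew}.
  Root iris: left subtree has 1 node {moss}, right has 6 {aster, rye, plum, kale, daisy, yew}.
    Root daisy: left subtree has 4 nodes {aster, rye, plum, kale}, right has 1 {yew}.
      Root plum: left subtree has 2 nodes {aster, rye}, right has 1 {kale}.
        Root rye: left subtree has 1 node {aster}, right has 0 { }.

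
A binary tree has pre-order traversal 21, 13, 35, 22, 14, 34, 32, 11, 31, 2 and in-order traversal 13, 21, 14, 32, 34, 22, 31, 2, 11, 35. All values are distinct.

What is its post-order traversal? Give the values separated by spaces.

The first element of pre-order is the root; it splits in-order into left and right subtrees.
Root 21: left subtree has 1 node {13}, right has 8 {14, 32, 34, 22, 31, 2, 11, 35}.
  Root 35: left subtree has 7 nodes {14, 32, 34, 22, 31, 2, 11}, right has 0 { }.
    Root 22: left subtree has 3 nodes {14, 32, 34}, right has 3 {31, 2, 11}.
      Root 14: left subtree has 0 nodes { }, right has 2 {32, 34}.
        Root 34: left subtree has 1 node {32}, right has 0 { }.
      Root 11: left subtree has 2 nodes {31, 2}, right has 0 { }.
        Root 31: left subtree has 0 nodes { }, right has 1 {2}.

13 32 34 14 2 31 11 22 35 21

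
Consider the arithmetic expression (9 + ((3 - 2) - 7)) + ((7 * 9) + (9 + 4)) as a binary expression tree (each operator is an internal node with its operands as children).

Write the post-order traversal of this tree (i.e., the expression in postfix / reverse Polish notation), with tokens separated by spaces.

9 3 2 - 7 - + 7 9 * 9 4 + + +

Post-order on an expression tree gives postfix notation: for each operator, emit left operand, right operand, then the operator.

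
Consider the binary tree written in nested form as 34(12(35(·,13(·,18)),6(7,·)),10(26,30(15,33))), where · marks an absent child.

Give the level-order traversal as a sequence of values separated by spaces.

Level-order visits nodes level by level from the root, left to right within each level.
Level 0: 34
Level 1: 12, 10
Level 2: 35, 6, 26, 30
Level 3: 13, 7, 15, 33
Level 4: 18

34 12 10 35 6 26 30 13 7 15 33 18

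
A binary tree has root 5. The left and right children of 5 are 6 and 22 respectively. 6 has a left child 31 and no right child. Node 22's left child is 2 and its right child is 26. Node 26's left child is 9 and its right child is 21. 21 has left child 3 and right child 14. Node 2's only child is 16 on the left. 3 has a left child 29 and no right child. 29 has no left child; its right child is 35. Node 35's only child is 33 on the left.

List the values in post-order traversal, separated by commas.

31, 6, 16, 2, 9, 33, 35, 29, 3, 14, 21, 26, 22, 5

Post-order visits the left subtree, then the right subtree, then the node.
At 5: go left to 6.
  At 6: go left to 31.
    31 is a leaf — visit 31.
  At 6: no right child.
  Visit 6.
At 5: go right to 22.
  At 22: go left to 2.
    At 2: go left to 16.
      16 is a leaf — visit 16.
    At 2: no right child.
    Visit 2.
  At 22: go right to 26.
    At 26: go left to 9.
      9 is a leaf — visit 9.
    At 26: go right to 21.
      At 21: go left to 3.
        At 3: go left to 29.
          At 29: no left child.
          At 29: go right to 35.
            At 35: go left to 33.
              33 is a leaf — visit 33.
            At 35: no right child.
            Visit 35.
          Visit 29.
        At 3: no right child.
        Visit 3.
      At 21: go right to 14.
        14 is a leaf — visit 14.
      Visit 21.
    Visit 26.
  Visit 22.
Visit 5.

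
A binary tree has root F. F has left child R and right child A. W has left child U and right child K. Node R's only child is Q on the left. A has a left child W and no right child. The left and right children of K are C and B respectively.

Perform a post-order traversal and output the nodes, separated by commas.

Post-order visits the left subtree, then the right subtree, then the node.
At F: go left to R.
  At R: go left to Q.
    Q is a leaf — visit Q.
  At R: no right child.
  Visit R.
At F: go right to A.
  At A: go left to W.
    At W: go left to U.
      U is a leaf — visit U.
    At W: go right to K.
      At K: go left to C.
        C is a leaf — visit C.
      At K: go right to B.
        B is a leaf — visit B.
      Visit K.
    Visit W.
  At A: no right child.
  Visit A.
Visit F.

Q, R, U, C, B, K, W, A, F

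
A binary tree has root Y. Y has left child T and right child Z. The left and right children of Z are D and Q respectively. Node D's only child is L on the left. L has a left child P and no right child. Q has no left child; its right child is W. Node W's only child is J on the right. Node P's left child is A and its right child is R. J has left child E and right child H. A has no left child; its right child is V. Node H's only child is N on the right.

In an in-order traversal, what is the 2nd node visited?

Y

In-order visits the left subtree, then the node, then the right subtree.
At Y: go left to T.
  T is a leaf — visit T.
Visit Y.
At Y: go right to Z.
  At Z: go left to D.
    At D: go left to L.
      At L: go left to P.
        At P: go left to A.
          At A: no left child.
          Visit A.
          At A: go right to V.
            V is a leaf — visit V.
        Visit P.
        At P: go right to R.
          R is a leaf — visit R.
      Visit L.
      At L: no right child.
    Visit D.
    At D: no right child.
  Visit Z.
  At Z: go right to Q.
    At Q: no left child.
    Visit Q.
    At Q: go right to W.
      At W: no left child.
      Visit W.
      At W: go right to J.
        At J: go left to E.
          E is a leaf — visit E.
        Visit J.
        At J: go right to H.
          At H: no left child.
          Visit H.
          At H: go right to N.
            N is a leaf — visit N.
Full in-order sequence: T, Y, A, V, P, R, L, D, Z, Q, W, E, J, H, N.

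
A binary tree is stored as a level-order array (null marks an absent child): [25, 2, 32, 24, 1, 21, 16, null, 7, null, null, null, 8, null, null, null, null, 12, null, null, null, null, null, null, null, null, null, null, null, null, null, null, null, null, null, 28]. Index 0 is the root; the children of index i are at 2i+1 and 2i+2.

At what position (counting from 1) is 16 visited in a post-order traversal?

Post-order visits the left subtree, then the right subtree, then the node.
At 25: go left to 2.
  At 2: go left to 24.
    At 24: no left child.
    At 24: go right to 7.
      At 7: go left to 12.
        At 12: go left to 28.
          28 is a leaf — visit 28.
        At 12: no right child.
        Visit 12.
      At 7: no right child.
      Visit 7.
    Visit 24.
  At 2: go right to 1.
    1 is a leaf — visit 1.
  Visit 2.
At 25: go right to 32.
  At 32: go left to 21.
    At 21: no left child.
    At 21: go right to 8.
      8 is a leaf — visit 8.
    Visit 21.
  At 32: go right to 16.
    16 is a leaf — visit 16.
  Visit 32.
Visit 25.
Full post-order sequence: 28, 12, 7, 24, 1, 2, 8, 21, 16, 32, 25.

9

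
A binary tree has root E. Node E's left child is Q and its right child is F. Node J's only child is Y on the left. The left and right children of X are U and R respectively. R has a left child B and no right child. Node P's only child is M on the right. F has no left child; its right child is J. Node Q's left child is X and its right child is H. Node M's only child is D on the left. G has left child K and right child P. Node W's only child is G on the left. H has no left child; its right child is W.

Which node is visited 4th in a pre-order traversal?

U

Pre-order visits the node, then its left subtree, then its right subtree.
Visit E.
At E: go left to Q.
  Visit Q.
  At Q: go left to X.
    Visit X.
    At X: go left to U.
      U is a leaf — visit U.
    At X: go right to R.
      Visit R.
      At R: go left to B.
        B is a leaf — visit B.
      At R: no right child.
  At Q: go right to H.
    Visit H.
    At H: no left child.
    At H: go right to W.
      Visit W.
      At W: go left to G.
        Visit G.
        At G: go left to K.
          K is a leaf — visit K.
        At G: go right to P.
          Visit P.
          At P: no left child.
          At P: go right to M.
            Visit M.
            At M: go left to D.
              D is a leaf — visit D.
            At M: no right child.
      At W: no right child.
At E: go right to F.
  Visit F.
  At F: no left child.
  At F: go right to J.
    Visit J.
    At J: go left to Y.
      Y is a leaf — visit Y.
    At J: no right child.
Full pre-order sequence: E, Q, X, U, R, B, H, W, G, K, P, M, D, F, J, Y.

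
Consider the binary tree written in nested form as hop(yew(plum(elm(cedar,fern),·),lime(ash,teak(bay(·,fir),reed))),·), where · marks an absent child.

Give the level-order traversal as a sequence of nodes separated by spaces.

Level-order visits nodes level by level from the root, left to right within each level.
Level 0: hop
Level 1: yew
Level 2: plum, lime
Level 3: elm, ash, teak
Level 4: cedar, fern, bay, reed
Level 5: fir

hop yew plum lime elm ash teak cedar fern bay reed fir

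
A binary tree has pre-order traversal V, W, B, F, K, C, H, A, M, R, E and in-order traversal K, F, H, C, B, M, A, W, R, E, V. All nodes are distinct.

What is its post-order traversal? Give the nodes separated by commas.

K, H, C, F, M, A, B, E, R, W, V

The first element of pre-order is the root; it splits in-order into left and right subtrees.
Root V: left subtree has 10 nodes {K, F, H, C, B, M, A, W, R, E}, right has 0 { }.
  Root W: left subtree has 7 nodes {K, F, H, C, B, M, A}, right has 2 {R, E}.
    Root B: left subtree has 4 nodes {K, F, H, C}, right has 2 {M, A}.
      Root F: left subtree has 1 node {K}, right has 2 {H, C}.
        Root C: left subtree has 1 node {H}, right has 0 { }.
      Root A: left subtree has 1 node {M}, right has 0 { }.
    Root R: left subtree has 0 nodes { }, right has 1 {E}.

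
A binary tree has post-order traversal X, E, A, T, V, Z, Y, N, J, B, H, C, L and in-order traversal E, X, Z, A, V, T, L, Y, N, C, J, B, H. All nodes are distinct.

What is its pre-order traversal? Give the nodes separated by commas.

L, Z, E, X, V, A, T, C, N, Y, H, B, J

The last element of post-order is the root; it splits in-order into left and right subtrees.
Root L: left subtree has 6 nodes {E, X, Z, A, V, T}, right has 6 {Y, N, C, J, B, H}.
  Root Z: left subtree has 2 nodes {E, X}, right has 3 {A, V, T}.
    Root E: left subtree has 0 nodes { }, right has 1 {X}.
    Root V: left subtree has 1 node {A}, right has 1 {T}.
  Root C: left subtree has 2 nodes {Y, N}, right has 3 {J, B, H}.
    Root N: left subtree has 1 node {Y}, right has 0 { }.
    Root H: left subtree has 2 nodes {J, B}, right has 0 { }.
      Root B: left subtree has 1 node {J}, right has 0 { }.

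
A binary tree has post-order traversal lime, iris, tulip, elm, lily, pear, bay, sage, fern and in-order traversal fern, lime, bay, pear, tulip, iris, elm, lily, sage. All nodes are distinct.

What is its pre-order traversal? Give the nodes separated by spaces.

The last element of post-order is the root; it splits in-order into left and right subtrees.
Root fern: left subtree has 0 nodes { }, right has 8 {lime, bay, pear, tulip, iris, elm, lily, sage}.
  Root sage: left subtree has 7 nodes {lime, bay, pear, tulip, iris, elm, lily}, right has 0 { }.
    Root bay: left subtree has 1 node {lime}, right has 5 {pear, tulip, iris, elm, lily}.
      Root pear: left subtree has 0 nodes { }, right has 4 {tulip, iris, elm, lily}.
        Root lily: left subtree has 3 nodes {tulip, iris, elm}, right has 0 { }.
          Root elm: left subtree has 2 nodes {tulip, iris}, right has 0 { }.
            Root tulip: left subtree has 0 nodes { }, right has 1 {iris}.

fern sage bay lime pear lily elm tulip iris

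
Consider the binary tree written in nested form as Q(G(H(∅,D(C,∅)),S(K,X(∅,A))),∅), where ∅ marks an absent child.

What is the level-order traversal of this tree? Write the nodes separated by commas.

Q, G, H, S, D, K, X, C, A

Level-order visits nodes level by level from the root, left to right within each level.
Level 0: Q
Level 1: G
Level 2: H, S
Level 3: D, K, X
Level 4: C, A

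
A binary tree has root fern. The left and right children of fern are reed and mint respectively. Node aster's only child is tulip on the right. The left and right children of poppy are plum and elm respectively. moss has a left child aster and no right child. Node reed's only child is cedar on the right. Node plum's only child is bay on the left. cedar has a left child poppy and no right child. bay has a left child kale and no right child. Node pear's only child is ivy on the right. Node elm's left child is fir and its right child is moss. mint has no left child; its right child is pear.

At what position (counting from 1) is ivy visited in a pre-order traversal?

Pre-order visits the node, then its left subtree, then its right subtree.
Visit fern.
At fern: go left to reed.
  Visit reed.
  At reed: no left child.
  At reed: go right to cedar.
    Visit cedar.
    At cedar: go left to poppy.
      Visit poppy.
      At poppy: go left to plum.
        Visit plum.
        At plum: go left to bay.
          Visit bay.
          At bay: go left to kale.
            kale is a leaf — visit kale.
          At bay: no right child.
        At plum: no right child.
      At poppy: go right to elm.
        Visit elm.
        At elm: go left to fir.
          fir is a leaf — visit fir.
        At elm: go right to moss.
          Visit moss.
          At moss: go left to aster.
            Visit aster.
            At aster: no left child.
            At aster: go right to tulip.
              tulip is a leaf — visit tulip.
          At moss: no right child.
    At cedar: no right child.
At fern: go right to mint.
  Visit mint.
  At mint: no left child.
  At mint: go right to pear.
    Visit pear.
    At pear: no left child.
    At pear: go right to ivy.
      ivy is a leaf — visit ivy.
Full pre-order sequence: fern, reed, cedar, poppy, plum, bay, kale, elm, fir, moss, aster, tulip, mint, pear, ivy.

15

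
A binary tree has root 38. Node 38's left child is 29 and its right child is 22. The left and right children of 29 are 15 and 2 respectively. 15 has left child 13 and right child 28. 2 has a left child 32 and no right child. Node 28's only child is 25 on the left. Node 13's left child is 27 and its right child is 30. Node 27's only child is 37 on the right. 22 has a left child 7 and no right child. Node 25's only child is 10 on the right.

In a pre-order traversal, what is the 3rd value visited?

Pre-order visits the node, then its left subtree, then its right subtree.
Visit 38.
At 38: go left to 29.
  Visit 29.
  At 29: go left to 15.
    Visit 15.
    At 15: go left to 13.
      Visit 13.
      At 13: go left to 27.
        Visit 27.
        At 27: no left child.
        At 27: go right to 37.
          37 is a leaf — visit 37.
      At 13: go right to 30.
        30 is a leaf — visit 30.
    At 15: go right to 28.
      Visit 28.
      At 28: go left to 25.
        Visit 25.
        At 25: no left child.
        At 25: go right to 10.
          10 is a leaf — visit 10.
      At 28: no right child.
  At 29: go right to 2.
    Visit 2.
    At 2: go left to 32.
      32 is a leaf — visit 32.
    At 2: no right child.
At 38: go right to 22.
  Visit 22.
  At 22: go left to 7.
    7 is a leaf — visit 7.
  At 22: no right child.
Full pre-order sequence: 38, 29, 15, 13, 27, 37, 30, 28, 25, 10, 2, 32, 22, 7.

15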